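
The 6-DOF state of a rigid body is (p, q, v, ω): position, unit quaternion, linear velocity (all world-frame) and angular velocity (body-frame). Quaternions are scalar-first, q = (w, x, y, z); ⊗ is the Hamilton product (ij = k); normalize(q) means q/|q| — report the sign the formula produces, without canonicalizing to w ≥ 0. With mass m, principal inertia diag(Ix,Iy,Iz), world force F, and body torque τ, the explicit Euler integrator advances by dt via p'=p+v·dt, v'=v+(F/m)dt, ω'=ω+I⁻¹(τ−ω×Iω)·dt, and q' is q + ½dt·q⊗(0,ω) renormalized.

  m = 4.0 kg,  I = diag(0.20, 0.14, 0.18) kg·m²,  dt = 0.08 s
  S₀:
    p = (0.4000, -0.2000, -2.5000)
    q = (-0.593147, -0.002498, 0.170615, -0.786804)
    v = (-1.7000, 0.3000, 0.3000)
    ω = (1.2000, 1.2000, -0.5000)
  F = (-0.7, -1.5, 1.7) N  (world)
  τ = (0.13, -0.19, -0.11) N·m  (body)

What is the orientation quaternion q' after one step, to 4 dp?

q⊗(0,ω) = (-0.5951424, 0.1470809, -1.6571902, 0.0888379)
q + ½dt·q⊗(0,ω), renormalized = (-0.6154, 0.0034, 0.1041, -0.7813)

q' = (-0.6154, 0.0034, 0.1041, -0.7813)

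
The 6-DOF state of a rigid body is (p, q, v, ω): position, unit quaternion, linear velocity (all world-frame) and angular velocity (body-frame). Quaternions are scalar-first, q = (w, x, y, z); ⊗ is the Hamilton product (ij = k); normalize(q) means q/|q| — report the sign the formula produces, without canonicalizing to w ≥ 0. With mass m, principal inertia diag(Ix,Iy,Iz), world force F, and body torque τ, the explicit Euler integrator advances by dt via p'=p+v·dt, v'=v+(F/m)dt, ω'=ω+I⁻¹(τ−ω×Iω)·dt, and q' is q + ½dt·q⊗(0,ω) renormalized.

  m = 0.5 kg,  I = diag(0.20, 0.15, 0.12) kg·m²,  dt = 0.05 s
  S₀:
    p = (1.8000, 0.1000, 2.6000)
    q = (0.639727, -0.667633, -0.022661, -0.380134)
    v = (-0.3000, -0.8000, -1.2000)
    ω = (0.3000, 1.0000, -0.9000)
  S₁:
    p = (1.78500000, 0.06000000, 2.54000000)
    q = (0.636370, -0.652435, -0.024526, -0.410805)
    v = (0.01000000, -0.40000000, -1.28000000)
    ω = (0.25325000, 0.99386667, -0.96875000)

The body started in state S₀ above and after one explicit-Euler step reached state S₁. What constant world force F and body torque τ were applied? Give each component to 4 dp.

velocity change Δv = (0.31000000, 0.40000000, -0.08000000)
applied force F = (3.1000, 4.0000, -0.8000)
ω₁ − ω₀ = (-0.04675000, -0.00613333, -0.06875000)
precession coupling = (0.0270, -0.0216, -0.0150)
applied torque τ = (-0.1600, -0.0400, -0.1800)

F = (3.1000, 4.0000, -0.8000)
τ = (-0.1600, -0.0400, -0.1800)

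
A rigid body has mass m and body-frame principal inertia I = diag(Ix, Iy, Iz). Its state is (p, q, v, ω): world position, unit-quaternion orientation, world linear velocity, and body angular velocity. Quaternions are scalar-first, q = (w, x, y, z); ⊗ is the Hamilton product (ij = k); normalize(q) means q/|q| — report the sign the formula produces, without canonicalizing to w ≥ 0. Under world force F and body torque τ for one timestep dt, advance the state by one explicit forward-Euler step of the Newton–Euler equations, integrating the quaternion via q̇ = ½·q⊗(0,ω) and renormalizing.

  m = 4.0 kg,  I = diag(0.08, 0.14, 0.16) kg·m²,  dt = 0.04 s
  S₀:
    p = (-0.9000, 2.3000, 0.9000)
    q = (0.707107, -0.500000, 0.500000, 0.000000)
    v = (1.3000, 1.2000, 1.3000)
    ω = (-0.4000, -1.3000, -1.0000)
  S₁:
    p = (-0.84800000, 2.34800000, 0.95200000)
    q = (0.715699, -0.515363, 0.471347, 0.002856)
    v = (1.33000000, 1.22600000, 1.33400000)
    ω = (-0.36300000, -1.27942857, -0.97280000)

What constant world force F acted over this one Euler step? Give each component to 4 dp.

Δv = v₁−v₀ = (0.03000000, 0.02600000, 0.03400000)
m·(v₁−v₀)/dt = (3.0000, 2.6000, 3.4000)

F = (3.0000, 2.6000, 3.4000)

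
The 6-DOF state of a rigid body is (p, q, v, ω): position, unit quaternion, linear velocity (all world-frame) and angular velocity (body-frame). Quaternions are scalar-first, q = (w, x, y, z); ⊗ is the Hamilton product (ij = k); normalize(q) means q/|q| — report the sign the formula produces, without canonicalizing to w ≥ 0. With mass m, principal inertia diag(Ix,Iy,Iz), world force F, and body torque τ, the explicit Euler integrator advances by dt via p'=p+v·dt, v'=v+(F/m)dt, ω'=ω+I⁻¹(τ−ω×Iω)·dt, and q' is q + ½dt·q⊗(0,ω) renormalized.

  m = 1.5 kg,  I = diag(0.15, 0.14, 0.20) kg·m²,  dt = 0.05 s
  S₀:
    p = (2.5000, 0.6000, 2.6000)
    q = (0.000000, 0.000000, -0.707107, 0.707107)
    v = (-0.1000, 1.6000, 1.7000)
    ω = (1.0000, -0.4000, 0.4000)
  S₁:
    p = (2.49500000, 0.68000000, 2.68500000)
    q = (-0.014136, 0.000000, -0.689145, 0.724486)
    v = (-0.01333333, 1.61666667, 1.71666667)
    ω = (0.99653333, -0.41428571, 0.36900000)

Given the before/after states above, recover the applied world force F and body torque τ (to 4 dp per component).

rate change Δω = (-0.00346667, -0.01428571, -0.03100000)
applied torque τ = (-0.0200, -0.0600, -0.1200)
Δv = v₁−v₀ = (0.08666667, 0.01666667, 0.01666667)
applied force F = (2.6000, 0.5000, 0.5000)

F = (2.6000, 0.5000, 0.5000)
τ = (-0.0200, -0.0600, -0.1200)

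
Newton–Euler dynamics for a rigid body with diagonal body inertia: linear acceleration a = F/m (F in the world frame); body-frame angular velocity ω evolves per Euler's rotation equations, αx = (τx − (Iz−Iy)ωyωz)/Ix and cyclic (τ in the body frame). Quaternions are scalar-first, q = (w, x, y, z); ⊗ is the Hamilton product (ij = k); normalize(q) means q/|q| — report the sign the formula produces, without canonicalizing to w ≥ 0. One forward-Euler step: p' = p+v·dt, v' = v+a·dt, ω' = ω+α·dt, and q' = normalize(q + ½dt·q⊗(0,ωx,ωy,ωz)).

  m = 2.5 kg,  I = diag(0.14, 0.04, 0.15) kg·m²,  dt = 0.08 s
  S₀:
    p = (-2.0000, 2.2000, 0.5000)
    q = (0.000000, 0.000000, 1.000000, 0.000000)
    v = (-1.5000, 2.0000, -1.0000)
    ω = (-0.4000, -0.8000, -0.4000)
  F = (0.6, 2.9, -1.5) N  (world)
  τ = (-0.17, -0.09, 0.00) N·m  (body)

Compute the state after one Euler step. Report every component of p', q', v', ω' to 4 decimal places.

a = (0.2400, 1.1600, -0.6000)
p' = p + v·dt = (-2.1200, 2.3600, 0.4200)
v + (F/m)dt = (-1.4808, 2.0928, -1.0480)
(τ − ω×Iω)/I = (-1.4657, -2.2100, 0.2133)
ω + α·dt = (-0.5173, -0.9768, -0.3829)
Hamilton product q⊗(0,ω) = (0.8000000, -0.4000000, 0.0000000, 0.4000000)
q + ½dt·q⊗(0,ω), renormalized = (0.0320, -0.0160, 0.9992, 0.0160)

p' = (-2.1200, 2.3600, 0.4200)
q' = (0.0320, -0.0160, 0.9992, 0.0160)
v' = (-1.4808, 2.0928, -1.0480)
ω' = (-0.5173, -0.9768, -0.3829)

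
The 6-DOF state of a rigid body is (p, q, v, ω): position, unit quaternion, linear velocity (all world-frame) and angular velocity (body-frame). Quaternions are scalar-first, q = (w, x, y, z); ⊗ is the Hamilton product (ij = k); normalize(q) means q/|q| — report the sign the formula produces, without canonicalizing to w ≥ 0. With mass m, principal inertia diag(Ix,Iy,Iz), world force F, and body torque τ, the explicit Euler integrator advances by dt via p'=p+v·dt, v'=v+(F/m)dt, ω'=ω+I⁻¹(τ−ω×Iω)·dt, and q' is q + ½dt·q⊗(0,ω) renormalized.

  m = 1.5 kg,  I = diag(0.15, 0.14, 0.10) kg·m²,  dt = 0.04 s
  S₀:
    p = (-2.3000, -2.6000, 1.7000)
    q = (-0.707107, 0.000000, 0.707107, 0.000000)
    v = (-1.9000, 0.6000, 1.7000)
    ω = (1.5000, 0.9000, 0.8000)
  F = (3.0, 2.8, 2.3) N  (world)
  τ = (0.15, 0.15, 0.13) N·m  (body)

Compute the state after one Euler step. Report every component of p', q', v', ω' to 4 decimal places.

p' = (-2.3760, -2.5760, 1.7680)
q' = (-0.7193, -0.0099, 0.6939, -0.0325)
v' = (-1.8200, 0.6747, 1.7613)
ω' = (1.5477, 0.9257, 0.8574)

gyro term ω×Iω = (-0.0288, 0.0600, -0.0135)
(τ − ω×Iω)/I = (1.1920, 0.6429, 1.4350)
ω + α·dt = (1.5477, 0.9257, 0.8574)
q⊗(0,ω) = (-0.6363963, -0.4949749, -0.6363963, -1.6263461)
q' = normalize(q + ½dt·q⊗(0,ω)) = (-0.7193, -0.0099, 0.6939, -0.0325)
p + v·dt = (-2.3760, -2.5760, 1.7680)
new velocity v' = (-1.8200, 0.6747, 1.7613)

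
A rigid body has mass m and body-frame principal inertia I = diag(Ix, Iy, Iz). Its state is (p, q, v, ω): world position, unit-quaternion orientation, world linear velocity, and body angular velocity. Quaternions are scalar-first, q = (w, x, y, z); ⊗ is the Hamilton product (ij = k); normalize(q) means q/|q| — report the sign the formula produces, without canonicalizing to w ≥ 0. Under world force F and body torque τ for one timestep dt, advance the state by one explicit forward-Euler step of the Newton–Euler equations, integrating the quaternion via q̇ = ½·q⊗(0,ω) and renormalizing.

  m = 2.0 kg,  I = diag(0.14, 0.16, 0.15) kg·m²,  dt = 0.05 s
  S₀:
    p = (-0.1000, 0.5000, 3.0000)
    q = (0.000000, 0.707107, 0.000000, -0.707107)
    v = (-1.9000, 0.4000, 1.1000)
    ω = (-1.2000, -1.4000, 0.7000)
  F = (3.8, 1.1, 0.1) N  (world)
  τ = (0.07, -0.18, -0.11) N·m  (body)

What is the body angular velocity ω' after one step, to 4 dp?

(τ − ω×Iω)/I = (0.4300, -1.1775, -0.9573)
ω + α·dt = (-1.1785, -1.4589, 0.6521)

ω' = (-1.1785, -1.4589, 0.6521)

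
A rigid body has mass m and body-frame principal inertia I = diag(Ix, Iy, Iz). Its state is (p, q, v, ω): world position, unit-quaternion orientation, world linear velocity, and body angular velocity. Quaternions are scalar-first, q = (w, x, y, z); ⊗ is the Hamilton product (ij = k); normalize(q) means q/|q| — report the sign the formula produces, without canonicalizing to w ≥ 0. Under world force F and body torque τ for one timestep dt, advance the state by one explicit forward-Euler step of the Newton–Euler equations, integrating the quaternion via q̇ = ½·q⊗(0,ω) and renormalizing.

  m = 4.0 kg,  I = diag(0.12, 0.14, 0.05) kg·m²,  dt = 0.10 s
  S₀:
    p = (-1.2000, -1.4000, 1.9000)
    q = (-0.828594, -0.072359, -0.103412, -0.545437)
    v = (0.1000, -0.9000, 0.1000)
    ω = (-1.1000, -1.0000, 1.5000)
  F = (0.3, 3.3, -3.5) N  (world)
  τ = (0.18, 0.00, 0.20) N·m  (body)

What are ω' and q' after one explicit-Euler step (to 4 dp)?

ω' = (-1.0625, -0.9175, 1.8560)
q' = (-0.7924, -0.0615, -0.0264, -0.6063)

gyro term ω×Iω = (0.1350, -0.1155, 0.0220)
angular accel α = (0.3750, 0.8250, 3.5600)
new body rate ω' = (-1.0625, -0.9175, 1.8560)
q⊗(0,ω) = (0.6351486, 0.2108984, 1.5371132, -1.2842852)
updated quaternion q' = (-0.7924, -0.0615, -0.0264, -0.6063)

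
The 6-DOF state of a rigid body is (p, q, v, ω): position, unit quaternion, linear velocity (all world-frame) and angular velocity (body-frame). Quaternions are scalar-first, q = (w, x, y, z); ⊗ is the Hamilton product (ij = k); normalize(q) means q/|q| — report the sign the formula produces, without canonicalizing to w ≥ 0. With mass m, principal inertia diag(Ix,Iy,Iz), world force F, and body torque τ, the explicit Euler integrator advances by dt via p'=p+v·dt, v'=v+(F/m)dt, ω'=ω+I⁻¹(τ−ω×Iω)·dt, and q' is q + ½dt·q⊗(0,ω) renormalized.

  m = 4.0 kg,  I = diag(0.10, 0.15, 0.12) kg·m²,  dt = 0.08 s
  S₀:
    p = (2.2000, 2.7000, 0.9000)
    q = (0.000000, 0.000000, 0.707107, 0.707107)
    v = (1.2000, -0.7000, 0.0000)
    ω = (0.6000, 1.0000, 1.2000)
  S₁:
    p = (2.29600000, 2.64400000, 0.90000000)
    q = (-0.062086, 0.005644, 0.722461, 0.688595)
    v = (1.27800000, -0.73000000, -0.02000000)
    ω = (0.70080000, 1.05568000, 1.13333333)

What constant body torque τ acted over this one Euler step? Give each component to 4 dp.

ω₁ − ω₀ = (0.10080000, 0.05568000, -0.06666667)
precession coupling = (-0.0360, -0.0144, 0.0300)
τ = I·(Δω/dt) + ω₀×(Iω₀) = (0.0900, 0.0900, -0.0700)

τ = (0.0900, 0.0900, -0.0700)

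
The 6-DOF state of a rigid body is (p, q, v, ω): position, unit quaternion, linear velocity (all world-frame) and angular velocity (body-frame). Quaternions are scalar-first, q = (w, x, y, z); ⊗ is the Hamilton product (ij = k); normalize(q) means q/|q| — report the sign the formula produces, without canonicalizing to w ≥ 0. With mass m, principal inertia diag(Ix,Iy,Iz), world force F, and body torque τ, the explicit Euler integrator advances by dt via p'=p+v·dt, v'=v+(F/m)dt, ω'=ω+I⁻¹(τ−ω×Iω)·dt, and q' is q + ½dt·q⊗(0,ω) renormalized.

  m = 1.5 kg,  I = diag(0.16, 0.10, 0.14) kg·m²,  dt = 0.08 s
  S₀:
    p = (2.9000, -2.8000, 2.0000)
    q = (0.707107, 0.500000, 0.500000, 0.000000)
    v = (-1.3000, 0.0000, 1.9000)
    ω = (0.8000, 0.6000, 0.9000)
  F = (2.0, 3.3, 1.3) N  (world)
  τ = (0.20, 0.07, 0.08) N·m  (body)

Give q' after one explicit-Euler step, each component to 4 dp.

q' = (0.6781, 0.5398, 0.4982, 0.0214)

2q̇ = q⊗(0,ω) = (-0.7000000, 1.0156856, -0.0257358, 0.5363963)
updated quaternion q' = (0.6781, 0.5398, 0.4982, 0.0214)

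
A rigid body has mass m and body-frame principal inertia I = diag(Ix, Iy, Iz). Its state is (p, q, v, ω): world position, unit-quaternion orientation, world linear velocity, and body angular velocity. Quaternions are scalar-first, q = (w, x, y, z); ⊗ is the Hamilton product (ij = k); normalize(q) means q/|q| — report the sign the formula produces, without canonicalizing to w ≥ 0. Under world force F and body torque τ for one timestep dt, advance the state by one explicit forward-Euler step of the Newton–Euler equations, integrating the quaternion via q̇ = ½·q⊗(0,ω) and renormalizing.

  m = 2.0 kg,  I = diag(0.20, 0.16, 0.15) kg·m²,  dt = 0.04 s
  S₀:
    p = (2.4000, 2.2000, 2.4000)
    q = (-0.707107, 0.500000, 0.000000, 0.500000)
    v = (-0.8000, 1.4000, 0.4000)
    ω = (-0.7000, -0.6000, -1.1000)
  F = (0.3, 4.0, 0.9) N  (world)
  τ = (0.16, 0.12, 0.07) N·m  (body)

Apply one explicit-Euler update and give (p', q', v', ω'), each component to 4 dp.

precession coupling ω×(Iω) = (-0.0066, 0.0385, -0.0168)
α = I⁻¹(τ − ω×Iω) = (0.8330, 0.5094, 0.5787)
ω' = ω + α·dt = (-0.6667, -0.5796, -1.0769)
q⊗(0,ω) = (0.9000000, 0.7949749, 0.6242642, 0.4778177)
q + ½dt·q⊗(0,ω), renormalized = (-0.6888, 0.5157, 0.0125, 0.5093)
linear accel F/m = (0.1500, 2.0000, 0.4500)
new position p' = (2.3680, 2.2560, 2.4160)
new velocity v' = (-0.7940, 1.4800, 0.4180)

p' = (2.3680, 2.2560, 2.4160)
q' = (-0.6888, 0.5157, 0.0125, 0.5093)
v' = (-0.7940, 1.4800, 0.4180)
ω' = (-0.6667, -0.5796, -1.0769)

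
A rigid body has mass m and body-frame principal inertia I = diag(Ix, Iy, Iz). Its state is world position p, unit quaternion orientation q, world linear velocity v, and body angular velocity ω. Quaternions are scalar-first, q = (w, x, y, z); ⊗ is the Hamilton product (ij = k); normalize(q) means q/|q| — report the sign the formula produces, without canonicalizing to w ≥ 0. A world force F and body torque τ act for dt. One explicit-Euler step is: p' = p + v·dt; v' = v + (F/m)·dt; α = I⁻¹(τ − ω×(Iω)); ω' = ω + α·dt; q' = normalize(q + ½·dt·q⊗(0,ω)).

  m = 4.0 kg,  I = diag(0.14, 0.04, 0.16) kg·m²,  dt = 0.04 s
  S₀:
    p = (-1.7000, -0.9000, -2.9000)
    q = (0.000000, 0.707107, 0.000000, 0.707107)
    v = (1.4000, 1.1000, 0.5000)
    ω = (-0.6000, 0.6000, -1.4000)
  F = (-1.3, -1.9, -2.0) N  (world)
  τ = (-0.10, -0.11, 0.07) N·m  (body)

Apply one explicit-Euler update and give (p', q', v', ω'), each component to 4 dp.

p' = (-1.6440, -0.8560, -2.8800)
q' = (0.0283, 0.6982, 0.0113, 0.7152)
v' = (1.3870, 1.0810, 0.4800)
ω' = (-0.5998, 0.5068, -1.3915)

new position p' = (-1.6440, -0.8560, -2.8800)
v + (F/m)dt = (1.3870, 1.0810, 0.4800)
ω×(Iω) gyroscopic = (-0.1008, -0.0168, 0.0360)
angular accel α = (0.0057, -2.3300, 0.2125)
ω' = ω + α·dt = (-0.5998, 0.5068, -1.3915)
q⊗(0,ω) = (1.4142140, -0.4242642, 0.5656856, 0.4242642)
q + ½dt·q⊗(0,ω), renormalized = (0.0283, 0.6982, 0.0113, 0.7152)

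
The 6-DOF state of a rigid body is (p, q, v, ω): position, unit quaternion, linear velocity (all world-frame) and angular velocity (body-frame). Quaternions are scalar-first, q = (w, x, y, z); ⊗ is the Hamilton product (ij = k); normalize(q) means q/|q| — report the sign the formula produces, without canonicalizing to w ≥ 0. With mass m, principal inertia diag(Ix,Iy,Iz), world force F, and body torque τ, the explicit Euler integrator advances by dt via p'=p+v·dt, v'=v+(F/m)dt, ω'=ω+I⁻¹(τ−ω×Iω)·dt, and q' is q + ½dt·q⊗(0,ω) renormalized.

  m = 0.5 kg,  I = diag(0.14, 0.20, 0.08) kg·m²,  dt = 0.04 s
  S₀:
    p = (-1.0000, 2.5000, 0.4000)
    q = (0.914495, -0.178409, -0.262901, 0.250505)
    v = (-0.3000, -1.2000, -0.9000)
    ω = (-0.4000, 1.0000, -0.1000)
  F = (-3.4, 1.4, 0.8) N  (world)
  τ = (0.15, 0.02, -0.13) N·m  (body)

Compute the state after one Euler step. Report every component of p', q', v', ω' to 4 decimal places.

p' = (-1.0120, 2.4520, 0.3640)
q' = (0.9186, -0.1902, -0.2469, 0.2429)
v' = (-0.5720, -1.0880, -0.8360)
ω' = (-0.3606, 1.0035, -0.1530)

precession coupling ω×(Iω) = (0.0120, 0.0024, -0.0240)
(τ − ω×Iω)/I = (0.9857, 0.0880, -1.3250)
new body rate ω' = (-0.3606, 1.0035, -0.1530)
q⊗(0,ω) = (0.2165879, -0.5900129, 0.7964521, -0.3750189)
q + ½dt·q⊗(0,ω), renormalized = (0.9186, -0.1902, -0.2469, 0.2429)
a = (-6.8000, 2.8000, 1.6000)
new position p' = (-1.0120, 2.4520, 0.3640)
v' = v + a·dt = (-0.5720, -1.0880, -0.8360)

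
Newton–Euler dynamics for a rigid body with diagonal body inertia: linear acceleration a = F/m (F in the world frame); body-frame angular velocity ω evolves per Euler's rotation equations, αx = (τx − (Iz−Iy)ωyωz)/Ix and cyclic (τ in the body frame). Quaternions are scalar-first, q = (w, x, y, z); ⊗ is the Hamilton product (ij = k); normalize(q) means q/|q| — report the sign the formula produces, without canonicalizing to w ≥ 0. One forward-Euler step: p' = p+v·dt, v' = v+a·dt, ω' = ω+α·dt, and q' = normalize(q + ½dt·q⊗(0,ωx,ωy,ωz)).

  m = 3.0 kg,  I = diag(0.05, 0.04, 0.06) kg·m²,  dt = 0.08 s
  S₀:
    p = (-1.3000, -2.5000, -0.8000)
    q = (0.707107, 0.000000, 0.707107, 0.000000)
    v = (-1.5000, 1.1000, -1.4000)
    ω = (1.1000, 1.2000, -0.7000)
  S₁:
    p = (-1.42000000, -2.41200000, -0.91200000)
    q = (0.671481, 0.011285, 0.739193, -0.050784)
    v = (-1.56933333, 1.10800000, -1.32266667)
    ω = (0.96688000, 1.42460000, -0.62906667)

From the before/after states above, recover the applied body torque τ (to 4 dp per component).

Δω = ω₁−ω₀ = (-0.13312000, 0.22460000, 0.07093333)
precession coupling = (-0.0168, 0.0077, -0.0132)
applied torque τ = (-0.1000, 0.1200, 0.0400)

τ = (-0.1000, 0.1200, 0.0400)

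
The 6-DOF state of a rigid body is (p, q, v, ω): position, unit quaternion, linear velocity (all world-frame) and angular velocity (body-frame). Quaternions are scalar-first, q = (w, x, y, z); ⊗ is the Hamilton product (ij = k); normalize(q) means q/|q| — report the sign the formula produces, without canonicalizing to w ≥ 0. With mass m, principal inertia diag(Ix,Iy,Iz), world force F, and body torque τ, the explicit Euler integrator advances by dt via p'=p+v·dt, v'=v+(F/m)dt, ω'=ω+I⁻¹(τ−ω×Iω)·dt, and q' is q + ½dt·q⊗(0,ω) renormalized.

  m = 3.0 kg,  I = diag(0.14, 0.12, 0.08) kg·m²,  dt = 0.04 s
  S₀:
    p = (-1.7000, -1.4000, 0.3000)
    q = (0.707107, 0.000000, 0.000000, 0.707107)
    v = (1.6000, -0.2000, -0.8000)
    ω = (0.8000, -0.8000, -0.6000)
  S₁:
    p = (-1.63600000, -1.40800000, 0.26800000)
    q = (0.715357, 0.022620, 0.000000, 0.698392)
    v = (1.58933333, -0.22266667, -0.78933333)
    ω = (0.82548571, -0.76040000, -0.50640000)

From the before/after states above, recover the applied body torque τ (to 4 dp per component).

τ = (0.0700, 0.0900, 0.2000)

Δω = ω₁−ω₀ = (0.02548571, 0.03960000, 0.09360000)
gyro term ω₀×Iω₀ = (-0.0192, -0.0288, 0.0128)
applied torque τ = (0.0700, 0.0900, 0.2000)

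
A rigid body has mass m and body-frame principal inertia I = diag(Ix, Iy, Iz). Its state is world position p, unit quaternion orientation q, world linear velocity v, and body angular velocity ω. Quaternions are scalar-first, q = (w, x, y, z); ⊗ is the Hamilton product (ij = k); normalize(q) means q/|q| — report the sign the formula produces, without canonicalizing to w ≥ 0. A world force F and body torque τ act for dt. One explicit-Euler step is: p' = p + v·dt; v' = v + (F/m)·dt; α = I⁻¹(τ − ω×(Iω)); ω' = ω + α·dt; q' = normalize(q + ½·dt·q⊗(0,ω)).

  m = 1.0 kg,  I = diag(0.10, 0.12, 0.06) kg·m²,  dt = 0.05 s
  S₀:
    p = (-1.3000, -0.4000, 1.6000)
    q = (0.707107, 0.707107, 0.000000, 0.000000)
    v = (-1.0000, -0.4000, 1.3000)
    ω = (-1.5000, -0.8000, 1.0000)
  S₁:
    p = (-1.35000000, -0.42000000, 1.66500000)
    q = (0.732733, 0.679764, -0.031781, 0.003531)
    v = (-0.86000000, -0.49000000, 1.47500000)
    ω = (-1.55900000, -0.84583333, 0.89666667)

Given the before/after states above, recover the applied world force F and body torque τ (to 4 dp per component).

velocity change Δv = (0.14000000, -0.09000000, 0.17500000)
F = m·Δv/dt = (2.8000, -1.8000, 3.5000)
rate change Δω = (-0.05900000, -0.04583333, -0.10333333)
ω₀×(Iω₀) = (0.0480, -0.0600, 0.0240)
I·α + gyro = (-0.0700, -0.1700, -0.1000)

F = (2.8000, -1.8000, 3.5000)
τ = (-0.0700, -0.1700, -0.1000)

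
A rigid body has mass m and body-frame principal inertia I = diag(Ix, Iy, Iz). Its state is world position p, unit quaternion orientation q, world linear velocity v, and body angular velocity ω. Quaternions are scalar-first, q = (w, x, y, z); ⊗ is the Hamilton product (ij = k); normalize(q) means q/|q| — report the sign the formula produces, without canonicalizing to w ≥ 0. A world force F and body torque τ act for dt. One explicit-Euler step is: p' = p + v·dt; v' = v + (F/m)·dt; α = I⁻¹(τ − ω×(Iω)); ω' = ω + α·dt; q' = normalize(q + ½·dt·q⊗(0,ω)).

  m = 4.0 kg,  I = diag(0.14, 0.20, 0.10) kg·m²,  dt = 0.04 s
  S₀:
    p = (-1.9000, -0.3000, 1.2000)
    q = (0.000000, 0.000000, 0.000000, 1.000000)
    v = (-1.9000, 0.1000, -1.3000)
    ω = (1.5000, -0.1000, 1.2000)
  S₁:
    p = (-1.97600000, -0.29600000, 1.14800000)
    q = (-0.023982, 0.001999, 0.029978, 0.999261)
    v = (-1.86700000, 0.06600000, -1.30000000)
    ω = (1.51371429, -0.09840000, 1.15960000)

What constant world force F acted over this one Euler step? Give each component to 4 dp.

F = (3.3000, -3.4000, 0.0000)

velocity change Δv = (0.03300000, -0.03400000, 0.00000000)
F = m·Δv/dt = (3.3000, -3.4000, 0.0000)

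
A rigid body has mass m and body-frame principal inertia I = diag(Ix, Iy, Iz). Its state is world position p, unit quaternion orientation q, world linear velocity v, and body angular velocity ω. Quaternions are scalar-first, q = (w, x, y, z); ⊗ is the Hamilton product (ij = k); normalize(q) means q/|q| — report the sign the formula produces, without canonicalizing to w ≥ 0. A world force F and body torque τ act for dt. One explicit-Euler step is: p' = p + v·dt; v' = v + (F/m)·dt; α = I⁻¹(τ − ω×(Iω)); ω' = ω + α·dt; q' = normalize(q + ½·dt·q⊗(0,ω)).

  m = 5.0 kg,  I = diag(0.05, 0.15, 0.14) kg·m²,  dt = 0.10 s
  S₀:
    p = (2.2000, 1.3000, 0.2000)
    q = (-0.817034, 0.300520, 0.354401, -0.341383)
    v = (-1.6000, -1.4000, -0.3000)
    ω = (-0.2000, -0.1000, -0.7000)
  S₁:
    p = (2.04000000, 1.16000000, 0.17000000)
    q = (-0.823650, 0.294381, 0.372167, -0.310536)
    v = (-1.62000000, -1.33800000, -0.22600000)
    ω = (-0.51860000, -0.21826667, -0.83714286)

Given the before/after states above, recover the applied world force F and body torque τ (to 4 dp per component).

ω₁ − ω₀ = (-0.31860000, -0.11826667, -0.13714286)
I·α + gyro = (-0.1600, -0.1900, -0.1900)
v₁ − v₀ = (-0.02000000, 0.06200000, 0.07400000)
m·(v₁−v₀)/dt = (-1.0000, 3.1000, 3.7000)

F = (-1.0000, 3.1000, 3.7000)
τ = (-0.1600, -0.1900, -0.1900)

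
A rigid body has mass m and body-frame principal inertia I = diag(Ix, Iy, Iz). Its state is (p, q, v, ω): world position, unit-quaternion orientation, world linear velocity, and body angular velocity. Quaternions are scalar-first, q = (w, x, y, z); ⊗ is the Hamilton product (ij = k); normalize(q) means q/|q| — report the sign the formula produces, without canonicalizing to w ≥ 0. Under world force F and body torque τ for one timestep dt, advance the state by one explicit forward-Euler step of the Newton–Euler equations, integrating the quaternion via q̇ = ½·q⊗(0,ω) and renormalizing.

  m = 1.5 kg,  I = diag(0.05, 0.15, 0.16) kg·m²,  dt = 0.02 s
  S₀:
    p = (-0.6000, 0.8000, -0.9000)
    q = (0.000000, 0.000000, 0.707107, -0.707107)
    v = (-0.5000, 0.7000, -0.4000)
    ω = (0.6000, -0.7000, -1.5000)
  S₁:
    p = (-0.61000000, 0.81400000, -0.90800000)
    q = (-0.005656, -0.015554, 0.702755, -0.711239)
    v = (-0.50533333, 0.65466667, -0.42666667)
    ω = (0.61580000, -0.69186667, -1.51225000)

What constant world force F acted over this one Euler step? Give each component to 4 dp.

F = (-0.4000, -3.4000, -2.0000)

v₁ − v₀ = (-0.00533333, -0.04533333, -0.02666667)
applied force F = (-0.4000, -3.4000, -2.0000)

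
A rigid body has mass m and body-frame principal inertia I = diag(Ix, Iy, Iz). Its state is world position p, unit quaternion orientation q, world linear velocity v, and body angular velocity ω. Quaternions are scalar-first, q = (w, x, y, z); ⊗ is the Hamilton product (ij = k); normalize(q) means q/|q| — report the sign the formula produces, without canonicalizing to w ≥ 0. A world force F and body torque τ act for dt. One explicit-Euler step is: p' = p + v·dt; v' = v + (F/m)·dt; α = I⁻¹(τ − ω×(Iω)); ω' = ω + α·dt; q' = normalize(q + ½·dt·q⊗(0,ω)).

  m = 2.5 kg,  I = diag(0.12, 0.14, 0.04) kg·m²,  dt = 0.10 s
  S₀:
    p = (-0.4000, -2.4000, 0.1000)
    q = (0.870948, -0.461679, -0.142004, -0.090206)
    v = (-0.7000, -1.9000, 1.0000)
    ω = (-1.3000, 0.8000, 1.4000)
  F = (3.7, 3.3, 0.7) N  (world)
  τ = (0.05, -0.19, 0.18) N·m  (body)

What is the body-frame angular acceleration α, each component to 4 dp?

precession coupling ω×(Iω) = (-0.1120, -0.1456, -0.0208)
(τ − ω×Iω)/I = (1.3500, -0.3171, 5.0200)

α = (1.3500, -0.3171, 5.0200)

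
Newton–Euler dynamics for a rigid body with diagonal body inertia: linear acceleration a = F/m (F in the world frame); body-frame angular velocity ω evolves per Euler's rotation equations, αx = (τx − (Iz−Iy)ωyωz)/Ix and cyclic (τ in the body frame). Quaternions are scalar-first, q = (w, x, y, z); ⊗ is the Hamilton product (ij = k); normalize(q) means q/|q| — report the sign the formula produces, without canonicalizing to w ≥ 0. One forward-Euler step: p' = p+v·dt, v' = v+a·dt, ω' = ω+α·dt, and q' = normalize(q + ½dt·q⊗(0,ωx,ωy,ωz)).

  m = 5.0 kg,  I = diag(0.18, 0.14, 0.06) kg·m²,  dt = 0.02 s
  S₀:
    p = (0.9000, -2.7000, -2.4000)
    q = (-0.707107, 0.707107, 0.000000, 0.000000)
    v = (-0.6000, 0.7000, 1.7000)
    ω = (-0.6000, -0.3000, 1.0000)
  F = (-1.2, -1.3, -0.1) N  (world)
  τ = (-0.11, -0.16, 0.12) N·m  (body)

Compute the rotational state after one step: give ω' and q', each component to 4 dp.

ω' = (-0.6149, -0.3126, 1.0424)
q' = (-0.7028, 0.7113, -0.0049, -0.0092)

(τ − ω×Iω)/I = (-0.7444, -0.6286, 2.1200)
ω + α·dt = (-0.6149, -0.3126, 1.0424)
q⊗(0,ω) = (0.4242642, 0.4242642, -0.4949749, -0.9192391)
q + ½dt·q⊗(0,ω), renormalized = (-0.7028, 0.7113, -0.0049, -0.0092)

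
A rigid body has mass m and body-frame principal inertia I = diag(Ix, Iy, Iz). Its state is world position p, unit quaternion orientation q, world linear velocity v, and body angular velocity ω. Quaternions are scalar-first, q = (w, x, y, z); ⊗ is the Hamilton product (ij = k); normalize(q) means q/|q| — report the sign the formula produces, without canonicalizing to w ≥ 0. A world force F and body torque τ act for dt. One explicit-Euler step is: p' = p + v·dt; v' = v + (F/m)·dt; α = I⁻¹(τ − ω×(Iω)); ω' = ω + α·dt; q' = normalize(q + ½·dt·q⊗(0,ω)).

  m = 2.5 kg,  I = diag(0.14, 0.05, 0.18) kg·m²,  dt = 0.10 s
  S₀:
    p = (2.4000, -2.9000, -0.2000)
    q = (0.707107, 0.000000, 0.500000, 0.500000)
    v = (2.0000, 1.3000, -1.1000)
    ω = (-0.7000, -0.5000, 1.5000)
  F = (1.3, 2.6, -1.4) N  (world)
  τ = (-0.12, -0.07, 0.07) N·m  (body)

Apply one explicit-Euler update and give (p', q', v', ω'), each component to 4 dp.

α = I⁻¹(τ − ω×Iω) = (-0.1607, -2.2400, 0.5639)
ω' = ω + α·dt = (-0.7161, -0.7240, 1.5564)
q⊗(0,ω) = (-0.5000000, 0.5050251, -0.7035535, 1.4106605)
q + ½dt·q⊗(0,ω), renormalized = (0.6796, 0.0252, 0.4631, 0.5684)
linear accel F/m = (0.5200, 1.0400, -0.5600)
new position p' = (2.6000, -2.7700, -0.3100)
new velocity v' = (2.0520, 1.4040, -1.1560)

p' = (2.6000, -2.7700, -0.3100)
q' = (0.6796, 0.0252, 0.4631, 0.5684)
v' = (2.0520, 1.4040, -1.1560)
ω' = (-0.7161, -0.7240, 1.5564)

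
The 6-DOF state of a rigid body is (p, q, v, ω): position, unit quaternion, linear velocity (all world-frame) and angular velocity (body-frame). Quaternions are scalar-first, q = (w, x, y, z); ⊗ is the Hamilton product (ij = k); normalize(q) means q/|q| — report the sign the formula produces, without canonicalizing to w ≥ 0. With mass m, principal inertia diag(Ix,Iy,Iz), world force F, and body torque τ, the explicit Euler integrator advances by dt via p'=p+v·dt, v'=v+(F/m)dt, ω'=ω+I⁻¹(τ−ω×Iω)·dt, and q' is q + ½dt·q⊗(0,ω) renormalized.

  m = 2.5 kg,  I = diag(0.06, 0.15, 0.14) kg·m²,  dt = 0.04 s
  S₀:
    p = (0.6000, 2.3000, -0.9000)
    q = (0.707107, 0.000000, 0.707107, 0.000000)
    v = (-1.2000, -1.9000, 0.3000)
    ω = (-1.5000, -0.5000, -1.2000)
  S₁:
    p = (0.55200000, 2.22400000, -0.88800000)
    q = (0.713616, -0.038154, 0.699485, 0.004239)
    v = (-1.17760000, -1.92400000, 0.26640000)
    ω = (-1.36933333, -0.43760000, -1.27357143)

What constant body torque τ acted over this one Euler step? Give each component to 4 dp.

Δω = ω₁−ω₀ = (0.13066667, 0.06240000, -0.07357143)
precession coupling = (-0.0060, -0.1440, 0.0675)
applied torque τ = (0.1900, 0.0900, -0.1900)

τ = (0.1900, 0.0900, -0.1900)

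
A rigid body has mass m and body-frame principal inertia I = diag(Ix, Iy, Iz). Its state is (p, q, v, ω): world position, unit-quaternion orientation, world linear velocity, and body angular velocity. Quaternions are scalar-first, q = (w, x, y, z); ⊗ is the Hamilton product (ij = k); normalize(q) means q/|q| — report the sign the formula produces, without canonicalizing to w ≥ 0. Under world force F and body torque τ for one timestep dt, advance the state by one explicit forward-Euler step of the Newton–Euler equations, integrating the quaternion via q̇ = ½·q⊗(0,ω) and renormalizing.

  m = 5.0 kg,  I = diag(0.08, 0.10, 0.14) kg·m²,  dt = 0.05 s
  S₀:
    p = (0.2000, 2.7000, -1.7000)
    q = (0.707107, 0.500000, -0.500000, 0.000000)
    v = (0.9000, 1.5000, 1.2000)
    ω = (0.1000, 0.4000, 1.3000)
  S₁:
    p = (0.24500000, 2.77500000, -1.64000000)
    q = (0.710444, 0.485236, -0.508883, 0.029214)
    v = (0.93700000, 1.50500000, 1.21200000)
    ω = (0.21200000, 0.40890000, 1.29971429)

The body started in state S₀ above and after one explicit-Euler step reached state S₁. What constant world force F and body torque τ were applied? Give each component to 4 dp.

rate change Δω = (0.11200000, 0.00890000, -0.00028571)
gyro term ω₀×Iω₀ = (0.0208, -0.0078, 0.0008)
applied torque τ = (0.2000, 0.0100, 0.0000)
Δv = v₁−v₀ = (0.03700000, 0.00500000, 0.01200000)
applied force F = (3.7000, 0.5000, 1.2000)

F = (3.7000, 0.5000, 1.2000)
τ = (0.2000, 0.0100, 0.0000)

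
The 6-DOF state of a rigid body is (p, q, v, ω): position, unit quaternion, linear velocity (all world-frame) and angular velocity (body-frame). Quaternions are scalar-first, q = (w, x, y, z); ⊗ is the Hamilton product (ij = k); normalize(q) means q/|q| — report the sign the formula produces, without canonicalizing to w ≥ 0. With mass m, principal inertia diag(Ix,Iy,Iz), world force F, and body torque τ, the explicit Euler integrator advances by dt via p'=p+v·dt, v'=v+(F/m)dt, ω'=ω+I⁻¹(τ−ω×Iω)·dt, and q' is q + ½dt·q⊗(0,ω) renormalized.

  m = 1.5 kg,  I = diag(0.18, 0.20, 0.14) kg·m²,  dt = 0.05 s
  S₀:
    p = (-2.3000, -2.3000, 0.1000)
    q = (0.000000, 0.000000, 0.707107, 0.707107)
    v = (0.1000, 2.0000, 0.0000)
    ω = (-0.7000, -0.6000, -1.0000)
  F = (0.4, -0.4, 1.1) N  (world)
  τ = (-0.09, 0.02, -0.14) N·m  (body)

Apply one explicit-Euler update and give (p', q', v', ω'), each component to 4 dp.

p' = (-2.2950, -2.2000, 0.1000)
q' = (0.0283, -0.0071, 0.6943, 0.7191)
v' = (0.1133, 1.9867, 0.0367)
ω' = (-0.7150, -0.6020, -1.0530)

linear accel F/m = (0.2667, -0.2667, 0.7333)
p + v·dt = (-2.2950, -2.2000, 0.1000)
new velocity v' = (0.1133, 1.9867, 0.0367)
gyro term ω×Iω = (-0.0360, 0.0280, 0.0084)
angular accel α = (-0.3000, -0.0400, -1.0600)
ω' = ω + α·dt = (-0.7150, -0.6020, -1.0530)
q⊗(0,ω) = (1.1313712, -0.2828428, -0.4949749, 0.4949749)
updated quaternion q' = (0.0283, -0.0071, 0.6943, 0.7191)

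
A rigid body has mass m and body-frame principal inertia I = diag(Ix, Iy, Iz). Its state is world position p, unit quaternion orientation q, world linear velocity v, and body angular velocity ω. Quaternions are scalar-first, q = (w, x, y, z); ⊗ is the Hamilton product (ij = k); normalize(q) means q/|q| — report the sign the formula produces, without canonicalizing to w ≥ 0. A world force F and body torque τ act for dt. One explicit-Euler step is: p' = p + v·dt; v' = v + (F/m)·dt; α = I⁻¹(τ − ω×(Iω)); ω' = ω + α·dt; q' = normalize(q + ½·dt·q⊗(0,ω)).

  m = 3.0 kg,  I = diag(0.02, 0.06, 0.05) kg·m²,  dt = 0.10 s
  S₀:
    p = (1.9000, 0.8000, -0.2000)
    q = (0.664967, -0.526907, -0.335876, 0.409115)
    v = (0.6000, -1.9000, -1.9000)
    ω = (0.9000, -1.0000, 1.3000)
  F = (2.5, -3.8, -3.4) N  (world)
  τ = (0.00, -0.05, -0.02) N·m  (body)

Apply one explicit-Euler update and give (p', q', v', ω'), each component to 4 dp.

p' = (1.9600, 0.6100, -0.3900)
q' = (0.6425, -0.4962, -0.3151, 0.4917)
v' = (0.6833, -2.0267, -2.0133)
ω' = (0.8350, -1.0248, 1.3320)

a = (0.8333, -1.2667, -1.1333)
new position p' = (1.9600, 0.6100, -0.3900)
v' = v + a·dt = (0.6833, -2.0267, -2.0133)
ω×(Iω) gyroscopic = (0.0130, -0.0351, -0.0360)
α = I⁻¹(τ − ω×Iω) = (-0.6500, -0.2483, 0.3200)
ω' = ω + α·dt = (0.8350, -1.0248, 1.3320)
Hamilton product q⊗(0,ω) = (-0.3935092, 0.5709465, 0.3882156, 1.6936525)
updated quaternion q' = (0.6425, -0.4962, -0.3151, 0.4917)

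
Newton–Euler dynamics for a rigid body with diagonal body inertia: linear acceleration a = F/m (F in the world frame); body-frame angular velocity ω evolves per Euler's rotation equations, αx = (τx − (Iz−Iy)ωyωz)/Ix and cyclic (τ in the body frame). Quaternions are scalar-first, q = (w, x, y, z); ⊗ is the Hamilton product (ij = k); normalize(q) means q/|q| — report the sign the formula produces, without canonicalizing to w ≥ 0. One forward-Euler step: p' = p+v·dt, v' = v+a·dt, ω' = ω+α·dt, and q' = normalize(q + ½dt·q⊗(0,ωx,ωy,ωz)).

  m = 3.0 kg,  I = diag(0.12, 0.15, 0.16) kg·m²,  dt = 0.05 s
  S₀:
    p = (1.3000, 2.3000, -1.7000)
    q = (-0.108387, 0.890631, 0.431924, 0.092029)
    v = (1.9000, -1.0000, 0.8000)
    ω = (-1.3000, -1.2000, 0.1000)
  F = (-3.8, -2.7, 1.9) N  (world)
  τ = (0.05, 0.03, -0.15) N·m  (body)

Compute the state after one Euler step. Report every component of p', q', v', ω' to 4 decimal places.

p' = (1.3950, 2.2500, -1.6600)
q' = (-0.0666, 0.8971, 0.4295, 0.0790)
v' = (1.8367, -1.0450, 0.8317)
ω' = (-1.2787, -1.1917, 0.0385)

new position p' = (1.3950, 2.2500, -1.6600)
new velocity v' = (1.8367, -1.0450, 0.8317)
ω×(Iω) gyroscopic = (-0.0012, 0.0052, 0.0468)
(τ − ω×Iω)/I = (0.4267, 0.1653, -1.2300)
ω' = ω + α·dt = (-1.2787, -1.1917, 0.0385)
2q̇ = q⊗(0,ω) = (1.6669262, 0.2945303, -0.0786364, -0.5180947)
q' = normalize(q + ½dt·q⊗(0,ω)) = (-0.0666, 0.8971, 0.4295, 0.0790)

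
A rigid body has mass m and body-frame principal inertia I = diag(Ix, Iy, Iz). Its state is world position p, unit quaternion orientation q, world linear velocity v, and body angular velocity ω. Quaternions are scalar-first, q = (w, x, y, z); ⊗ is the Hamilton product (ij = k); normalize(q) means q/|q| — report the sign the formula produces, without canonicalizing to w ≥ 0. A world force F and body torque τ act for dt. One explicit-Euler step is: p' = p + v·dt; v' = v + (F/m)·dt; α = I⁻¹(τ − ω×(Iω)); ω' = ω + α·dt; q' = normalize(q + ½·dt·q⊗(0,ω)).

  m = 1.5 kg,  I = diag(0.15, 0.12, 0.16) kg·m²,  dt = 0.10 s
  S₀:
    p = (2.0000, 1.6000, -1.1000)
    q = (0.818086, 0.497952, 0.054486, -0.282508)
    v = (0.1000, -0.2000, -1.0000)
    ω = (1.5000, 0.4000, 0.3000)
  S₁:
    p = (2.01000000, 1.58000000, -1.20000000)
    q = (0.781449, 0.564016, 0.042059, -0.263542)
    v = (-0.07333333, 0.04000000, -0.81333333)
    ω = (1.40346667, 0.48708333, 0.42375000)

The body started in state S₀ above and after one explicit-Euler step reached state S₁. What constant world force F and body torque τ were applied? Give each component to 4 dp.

F = (-2.6000, 3.6000, 2.8000)
τ = (-0.1400, 0.1000, 0.1800)

v₁ − v₀ = (-0.17333333, 0.24000000, 0.18666667)
m·(v₁−v₀)/dt = (-2.6000, 3.6000, 2.8000)
Δω = ω₁−ω₀ = (-0.09653333, 0.08708333, 0.12375000)
applied torque τ = (-0.1400, 0.1000, 0.1800)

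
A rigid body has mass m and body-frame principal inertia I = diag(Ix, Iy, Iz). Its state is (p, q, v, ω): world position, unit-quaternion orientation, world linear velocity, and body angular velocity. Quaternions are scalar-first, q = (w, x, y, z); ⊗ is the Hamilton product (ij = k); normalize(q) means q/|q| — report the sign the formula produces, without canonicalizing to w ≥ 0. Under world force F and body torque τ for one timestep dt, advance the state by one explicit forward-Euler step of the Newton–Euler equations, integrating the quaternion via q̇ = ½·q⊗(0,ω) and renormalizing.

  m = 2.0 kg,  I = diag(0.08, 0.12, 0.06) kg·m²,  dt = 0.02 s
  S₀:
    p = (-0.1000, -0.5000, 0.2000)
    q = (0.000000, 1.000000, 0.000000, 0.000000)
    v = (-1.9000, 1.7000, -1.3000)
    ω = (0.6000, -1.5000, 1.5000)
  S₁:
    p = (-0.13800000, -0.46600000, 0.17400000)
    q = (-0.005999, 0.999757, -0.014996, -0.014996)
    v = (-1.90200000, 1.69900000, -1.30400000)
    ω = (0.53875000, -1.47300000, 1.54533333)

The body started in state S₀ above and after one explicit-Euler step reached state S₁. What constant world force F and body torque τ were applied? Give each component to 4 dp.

F = (-0.2000, -0.1000, -0.4000)
τ = (-0.1100, 0.1800, 0.1000)

v₁ − v₀ = (-0.00200000, -0.00100000, -0.00400000)
F = m·Δv/dt = (-0.2000, -0.1000, -0.4000)
rate change Δω = (-0.06125000, 0.02700000, 0.04533333)
ω₀×(Iω₀) = (0.1350, 0.0180, -0.0360)
I·α + gyro = (-0.1100, 0.1800, 0.1000)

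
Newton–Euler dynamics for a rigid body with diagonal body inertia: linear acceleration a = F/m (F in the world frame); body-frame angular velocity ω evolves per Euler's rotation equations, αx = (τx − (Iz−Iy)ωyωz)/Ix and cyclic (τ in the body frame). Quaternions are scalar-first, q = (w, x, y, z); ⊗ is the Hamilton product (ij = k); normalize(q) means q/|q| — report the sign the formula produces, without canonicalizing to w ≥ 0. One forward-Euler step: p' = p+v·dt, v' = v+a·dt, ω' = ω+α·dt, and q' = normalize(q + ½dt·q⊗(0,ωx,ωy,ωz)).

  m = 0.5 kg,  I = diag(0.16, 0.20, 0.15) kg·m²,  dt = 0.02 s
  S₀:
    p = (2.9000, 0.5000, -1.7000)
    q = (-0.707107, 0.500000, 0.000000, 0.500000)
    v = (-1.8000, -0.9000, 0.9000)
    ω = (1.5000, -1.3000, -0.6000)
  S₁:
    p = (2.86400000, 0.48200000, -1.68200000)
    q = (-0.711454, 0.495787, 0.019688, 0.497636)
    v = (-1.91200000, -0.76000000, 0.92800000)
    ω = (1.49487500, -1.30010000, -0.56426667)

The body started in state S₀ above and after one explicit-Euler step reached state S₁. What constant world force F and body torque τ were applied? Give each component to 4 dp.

F = (-2.8000, 3.5000, 0.7000)
τ = (-0.0800, -0.0100, 0.1900)

rate change Δω = (-0.00512500, -0.00010000, 0.03573333)
applied torque τ = (-0.0800, -0.0100, 0.1900)
velocity change Δv = (-0.11200000, 0.14000000, 0.02800000)
m·(v₁−v₀)/dt = (-2.8000, 3.5000, 0.7000)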